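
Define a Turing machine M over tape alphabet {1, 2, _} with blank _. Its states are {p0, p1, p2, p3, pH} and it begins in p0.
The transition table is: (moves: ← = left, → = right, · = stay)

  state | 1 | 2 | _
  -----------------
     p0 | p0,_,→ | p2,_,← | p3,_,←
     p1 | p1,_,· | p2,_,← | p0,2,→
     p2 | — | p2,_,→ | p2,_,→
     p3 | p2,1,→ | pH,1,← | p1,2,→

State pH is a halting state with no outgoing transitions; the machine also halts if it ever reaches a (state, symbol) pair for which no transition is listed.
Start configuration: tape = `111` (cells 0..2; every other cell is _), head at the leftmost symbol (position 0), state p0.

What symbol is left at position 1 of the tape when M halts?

_

p0 | [1]11__   read 1 → write _, move →, go to p0
p0 | _[1]1__   read 1 → write _, move →, go to p0
p0 | __[1]__   read 1 → write _, move →, go to p0
p0 | ___[_]_   read _ → write _, move ←, go to p3
p3 | __[_]__   read _ → write 2, move →, go to p1
p1 | __2[_]_   read _ → write 2, move →, go to p0
p0 | __22[_]   read _ → write _, move ←, go to p3
p3 | __2[2]_   read 2 → write 1, move ←, go to pH
pH | __[2]1_
Cell 1 holds _ when M halts.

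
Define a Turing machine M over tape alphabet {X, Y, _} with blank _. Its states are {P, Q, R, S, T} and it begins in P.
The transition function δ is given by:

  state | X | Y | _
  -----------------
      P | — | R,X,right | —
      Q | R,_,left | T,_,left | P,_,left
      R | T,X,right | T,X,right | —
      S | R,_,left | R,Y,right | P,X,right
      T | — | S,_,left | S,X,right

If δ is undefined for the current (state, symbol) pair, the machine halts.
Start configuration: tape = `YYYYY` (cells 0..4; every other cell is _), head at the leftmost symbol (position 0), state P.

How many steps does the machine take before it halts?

P | [Y]YYYY___   read Y → write X, move right, go to R
R | X[Y]YYY___   read Y → write X, move right, go to T
T | XX[Y]YY___   read Y → write _, move left, go to S
S | X[X]_YY___   read X → write _, move left, go to R
R | [X]__YY___   read X → write X, move right, go to T
T | X[_]_YY___   read _ → write X, move right, go to S
S | XX[_]YY___   read _ → write X, move right, go to P
P | XXX[Y]Y___   read Y → write X, move right, go to R
R | XXXX[Y]___   read Y → write X, move right, go to T
T | XXXXX[_]__   read _ → write X, move right, go to S
S | XXXXXX[_]_   read _ → write X, move right, go to P
P | XXXXXXX[_]
M halts after 11 transitions.

11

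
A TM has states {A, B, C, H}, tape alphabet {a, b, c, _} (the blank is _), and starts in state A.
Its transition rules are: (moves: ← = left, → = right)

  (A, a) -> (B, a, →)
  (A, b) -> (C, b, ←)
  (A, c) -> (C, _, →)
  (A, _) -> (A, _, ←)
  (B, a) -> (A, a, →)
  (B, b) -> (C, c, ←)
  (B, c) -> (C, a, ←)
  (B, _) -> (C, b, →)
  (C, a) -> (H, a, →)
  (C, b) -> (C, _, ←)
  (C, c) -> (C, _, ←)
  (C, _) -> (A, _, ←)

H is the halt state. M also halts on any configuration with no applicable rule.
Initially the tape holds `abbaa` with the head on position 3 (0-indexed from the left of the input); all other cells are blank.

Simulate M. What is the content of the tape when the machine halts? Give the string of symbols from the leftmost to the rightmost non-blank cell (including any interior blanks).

abbaab

state=A head=3 tape=abb[a]a__   (A,a)→(B,a,→)
state=B head=4 tape=abba[a]__   (B,a)→(A,a,→)
state=A head=5 tape=abbaa[_]_   (A,_)→(A,_,←)
state=A head=4 tape=abba[a]__   (A,a)→(B,a,→)
state=B head=5 tape=abbaa[_]_   (B,_)→(C,b,→)
state=C head=6 tape=abbaab[_]   (C,_)→(A,_,←)
state=A head=5 tape=abbaa[b]_   (A,b)→(C,b,←)
state=C head=4 tape=abba[a]b_   (C,a)→(H,a,→)
state=H head=5 tape=abbaa[b]_
The non-blank tape span at halt is abbaab.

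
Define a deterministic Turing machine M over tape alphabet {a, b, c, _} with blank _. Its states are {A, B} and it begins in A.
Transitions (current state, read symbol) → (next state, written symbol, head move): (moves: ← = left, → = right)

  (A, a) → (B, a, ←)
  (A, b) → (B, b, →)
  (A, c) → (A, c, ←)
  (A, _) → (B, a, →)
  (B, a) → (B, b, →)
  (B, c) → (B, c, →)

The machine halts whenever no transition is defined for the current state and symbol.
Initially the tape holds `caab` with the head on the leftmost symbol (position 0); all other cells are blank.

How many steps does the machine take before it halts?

A | _[c]aab   read c → write c, move ←, go to A
A | [_]caab   read _ → write a, move →, go to B
B | a[c]aab   read c → write c, move →, go to B
B | ac[a]ab   read a → write b, move →, go to B
B | acb[a]b   read a → write b, move →, go to B
B | acbb[b]
M halts after 5 transitions.

5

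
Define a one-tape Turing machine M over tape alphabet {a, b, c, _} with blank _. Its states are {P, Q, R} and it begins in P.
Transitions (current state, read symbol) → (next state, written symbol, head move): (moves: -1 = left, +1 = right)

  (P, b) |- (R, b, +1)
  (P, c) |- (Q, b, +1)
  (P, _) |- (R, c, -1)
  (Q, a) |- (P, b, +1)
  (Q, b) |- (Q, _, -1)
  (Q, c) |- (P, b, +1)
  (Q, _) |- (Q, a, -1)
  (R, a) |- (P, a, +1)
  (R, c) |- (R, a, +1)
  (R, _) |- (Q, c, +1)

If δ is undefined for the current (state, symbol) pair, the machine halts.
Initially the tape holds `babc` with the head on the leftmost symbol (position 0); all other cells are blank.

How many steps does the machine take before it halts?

P | [b]abc__   read b → write b, move +1, go to R
R | b[a]bc__   read a → write a, move +1, go to P
P | ba[b]c__   read b → write b, move +1, go to R
R | bab[c]__   read c → write a, move +1, go to R
R | baba[_]_   read _ → write c, move +1, go to Q
Q | babac[_]   read _ → write a, move -1, go to Q
Q | baba[c]a   read c → write b, move +1, go to P
P | babab[a]
M halts after 7 transitions.

7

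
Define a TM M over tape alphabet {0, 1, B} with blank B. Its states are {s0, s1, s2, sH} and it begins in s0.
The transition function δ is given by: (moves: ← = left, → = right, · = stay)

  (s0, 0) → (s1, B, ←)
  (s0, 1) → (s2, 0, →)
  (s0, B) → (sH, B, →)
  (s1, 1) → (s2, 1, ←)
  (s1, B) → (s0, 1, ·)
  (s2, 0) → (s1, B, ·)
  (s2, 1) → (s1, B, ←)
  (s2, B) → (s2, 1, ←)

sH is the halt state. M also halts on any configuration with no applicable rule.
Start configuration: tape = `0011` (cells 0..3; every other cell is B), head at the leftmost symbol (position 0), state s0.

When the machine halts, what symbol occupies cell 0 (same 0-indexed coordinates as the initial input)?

B

state=s0 head=0 tape=B[0]011   (s0,0)→(s1,B,←)
state=s1 head=-1 tape=[B]B011   (s1,B)→(s0,1,·)
state=s0 head=-1 tape=[1]B011   (s0,1)→(s2,0,→)
state=s2 head=0 tape=0[B]011   (s2,B)→(s2,1,←)
state=s2 head=-1 tape=[0]1011   (s2,0)→(s1,B,·)
state=s1 head=-1 tape=[B]1011   (s1,B)→(s0,1,·)
state=s0 head=-1 tape=[1]1011   (s0,1)→(s2,0,→)
state=s2 head=0 tape=0[1]011   (s2,1)→(s1,B,←)
state=s1 head=-1 tape=[0]B011
Cell 0 holds B when M halts.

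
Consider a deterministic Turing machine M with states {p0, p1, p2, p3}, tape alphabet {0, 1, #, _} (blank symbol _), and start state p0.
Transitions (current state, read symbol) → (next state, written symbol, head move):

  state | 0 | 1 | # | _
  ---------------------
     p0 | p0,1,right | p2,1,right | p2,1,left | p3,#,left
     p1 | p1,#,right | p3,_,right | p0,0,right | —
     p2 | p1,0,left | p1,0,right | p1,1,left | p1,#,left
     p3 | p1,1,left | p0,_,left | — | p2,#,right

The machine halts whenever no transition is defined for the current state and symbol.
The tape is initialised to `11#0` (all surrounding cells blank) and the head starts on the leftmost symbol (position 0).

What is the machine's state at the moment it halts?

state=p0 head=0 tape=[1]1#0_   (p0,1)→(p2,1,right)
state=p2 head=1 tape=1[1]#0_   (p2,1)→(p1,0,right)
state=p1 head=2 tape=10[#]0_   (p1,#)→(p0,0,right)
state=p0 head=3 tape=100[0]_   (p0,0)→(p0,1,right)
state=p0 head=4 tape=1001[_]   (p0,_)→(p3,#,left)
state=p3 head=3 tape=100[1]#   (p3,1)→(p0,_,left)
state=p0 head=2 tape=10[0]_#   (p0,0)→(p0,1,right)
state=p0 head=3 tape=101[_]#   (p0,_)→(p3,#,left)
state=p3 head=2 tape=10[1]##   (p3,1)→(p0,_,left)
state=p0 head=1 tape=1[0]_##   (p0,0)→(p0,1,right)
state=p0 head=2 tape=11[_]##   (p0,_)→(p3,#,left)
state=p3 head=1 tape=1[1]###   (p3,1)→(p0,_,left)
state=p0 head=0 tape=[1]_###   (p0,1)→(p2,1,right)
state=p2 head=1 tape=1[_]###   (p2,_)→(p1,#,left)
state=p1 head=0 tape=[1]####   (p1,1)→(p3,_,right)
state=p3 head=1 tape=_[#]###
No transition is defined for (p3, #); M halts in state p3.

p3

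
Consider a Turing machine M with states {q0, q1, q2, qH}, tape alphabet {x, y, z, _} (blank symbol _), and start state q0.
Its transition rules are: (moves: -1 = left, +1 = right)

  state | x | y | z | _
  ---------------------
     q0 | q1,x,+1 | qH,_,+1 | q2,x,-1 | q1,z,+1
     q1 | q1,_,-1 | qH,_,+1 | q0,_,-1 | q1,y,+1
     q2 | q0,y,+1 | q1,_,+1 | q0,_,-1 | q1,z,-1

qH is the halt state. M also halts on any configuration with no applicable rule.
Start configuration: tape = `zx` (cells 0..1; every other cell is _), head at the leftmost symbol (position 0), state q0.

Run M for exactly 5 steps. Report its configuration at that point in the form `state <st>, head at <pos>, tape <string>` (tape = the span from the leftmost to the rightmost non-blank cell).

state qH, head at -1, tape xx

state=q0 head=0 tape=__[z]x   (q0,z)→(q2,x,-1)
state=q2 head=-1 tape=_[_]xx   (q2,_)→(q1,z,-1)
state=q1 head=-2 tape=[_]zxx   (q1,_)→(q1,y,+1)
state=q1 head=-1 tape=y[z]xx   (q1,z)→(q0,_,-1)
state=q0 head=-2 tape=[y]_xx   (q0,y)→(qH,_,+1)
state=qH head=-1 tape=_[_]xx
After 5 steps: state qH, head at -1, tape xx.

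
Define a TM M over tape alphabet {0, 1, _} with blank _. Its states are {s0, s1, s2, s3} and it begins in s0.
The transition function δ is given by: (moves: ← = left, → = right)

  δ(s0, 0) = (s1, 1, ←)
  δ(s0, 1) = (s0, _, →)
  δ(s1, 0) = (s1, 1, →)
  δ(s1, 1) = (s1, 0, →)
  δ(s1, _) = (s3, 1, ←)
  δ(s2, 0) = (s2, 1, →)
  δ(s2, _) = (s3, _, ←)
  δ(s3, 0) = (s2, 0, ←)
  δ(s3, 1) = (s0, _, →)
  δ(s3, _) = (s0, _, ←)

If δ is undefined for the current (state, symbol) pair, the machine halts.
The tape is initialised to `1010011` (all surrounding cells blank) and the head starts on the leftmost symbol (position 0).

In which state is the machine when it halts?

state=s0 head=0 tape=__[1]010011   (s0,1)→(s0,_,→)
state=s0 head=1 tape=___[0]10011   (s0,0)→(s1,1,←)
state=s1 head=0 tape=__[_]110011   (s1,_)→(s3,1,←)
state=s3 head=-1 tape=_[_]1110011   (s3,_)→(s0,_,←)
state=s0 head=-2 tape=[_]_1110011
No transition is defined for (s0, _); M halts in state s0.

s0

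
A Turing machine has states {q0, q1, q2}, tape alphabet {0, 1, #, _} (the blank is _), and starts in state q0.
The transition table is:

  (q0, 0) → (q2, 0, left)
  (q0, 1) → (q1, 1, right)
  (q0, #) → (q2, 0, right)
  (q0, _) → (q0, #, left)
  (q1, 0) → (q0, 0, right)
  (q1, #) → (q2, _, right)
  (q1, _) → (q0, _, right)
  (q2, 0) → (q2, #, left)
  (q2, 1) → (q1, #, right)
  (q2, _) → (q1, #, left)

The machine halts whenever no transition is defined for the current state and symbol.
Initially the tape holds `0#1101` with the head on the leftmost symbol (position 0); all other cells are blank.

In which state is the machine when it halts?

q0 | ___[0]#1101   read 0 → write 0, move left, go to q2
q2 | __[_]0#1101   read _ → write #, move left, go to q1
q1 | _[_]#0#1101   read _ → write _, move right, go to q0
q0 | __[#]0#1101   read # → write 0, move right, go to q2
q2 | __0[0]#1101   read 0 → write #, move left, go to q2
q2 | __[0]##1101   read 0 → write #, move left, go to q2
q2 | _[_]###1101   read _ → write #, move left, go to q1
q1 | [_]####1101   read _ → write _, move right, go to q0
q0 | _[#]###1101   read # → write 0, move right, go to q2
q2 | _0[#]##1101
No transition is defined for (q2, #); M halts in state q2.

q2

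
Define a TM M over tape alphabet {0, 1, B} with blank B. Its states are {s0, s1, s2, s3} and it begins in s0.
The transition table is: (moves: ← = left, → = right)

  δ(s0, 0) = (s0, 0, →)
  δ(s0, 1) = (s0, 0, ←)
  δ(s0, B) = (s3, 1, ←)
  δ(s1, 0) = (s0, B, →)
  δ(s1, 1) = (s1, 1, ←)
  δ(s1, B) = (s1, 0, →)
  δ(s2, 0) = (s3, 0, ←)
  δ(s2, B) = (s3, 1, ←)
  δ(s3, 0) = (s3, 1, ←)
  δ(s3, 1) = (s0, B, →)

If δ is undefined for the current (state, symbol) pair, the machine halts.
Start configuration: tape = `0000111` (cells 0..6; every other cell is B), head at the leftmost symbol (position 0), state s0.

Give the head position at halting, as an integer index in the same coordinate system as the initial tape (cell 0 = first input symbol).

s0 | B[0]000111B   read 0 → write 0, move →, go to s0
s0 | B0[0]00111B   read 0 → write 0, move →, go to s0
s0 | B00[0]0111B   read 0 → write 0, move →, go to s0
s0 | B000[0]111B   read 0 → write 0, move →, go to s0
s0 | B0000[1]11B   read 1 → write 0, move ←, go to s0
s0 | B000[0]011B   read 0 → write 0, move →, go to s0
s0 | B0000[0]11B   read 0 → write 0, move →, go to s0
s0 | B00000[1]1B   read 1 → write 0, move ←, go to s0
s0 | B0000[0]01B   read 0 → write 0, move →, go to s0
s0 | B00000[0]1B   read 0 → write 0, move →, go to s0
s0 | B000000[1]B   read 1 → write 0, move ←, go to s0
s0 | B00000[0]0B   read 0 → write 0, move →, go to s0
s0 | B000000[0]B   read 0 → write 0, move →, go to s0
s0 | B0000000[B]   read B → write 1, move ←, go to s3
s3 | B000000[0]1   read 0 → write 1, move ←, go to s3
s3 | B00000[0]11   read 0 → write 1, move ←, go to s3
s3 | B0000[0]111   read 0 → write 1, move ←, go to s3
s3 | B000[0]1111   read 0 → write 1, move ←, go to s3
s3 | B00[0]11111   read 0 → write 1, move ←, go to s3
s3 | B0[0]111111   read 0 → write 1, move ←, go to s3
s3 | B[0]1111111   read 0 → write 1, move ←, go to s3
s3 | [B]11111111
At halt the head is at cell -1.

-1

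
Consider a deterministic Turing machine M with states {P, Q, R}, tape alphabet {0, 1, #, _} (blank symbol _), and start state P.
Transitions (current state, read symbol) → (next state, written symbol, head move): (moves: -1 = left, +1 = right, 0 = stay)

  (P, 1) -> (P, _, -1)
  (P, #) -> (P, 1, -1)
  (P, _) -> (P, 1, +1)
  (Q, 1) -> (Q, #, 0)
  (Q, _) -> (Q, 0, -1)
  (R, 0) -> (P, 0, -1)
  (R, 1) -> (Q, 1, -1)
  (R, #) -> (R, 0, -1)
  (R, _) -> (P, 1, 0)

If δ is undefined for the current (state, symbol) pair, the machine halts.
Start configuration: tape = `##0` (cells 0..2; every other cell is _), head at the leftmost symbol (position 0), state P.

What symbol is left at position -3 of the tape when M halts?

1

P | ____[#]#0   read # → write 1, move -1, go to P
P | ___[_]1#0   read _ → write 1, move +1, go to P
P | ___1[1]#0   read 1 → write _, move -1, go to P
P | ___[1]_#0   read 1 → write _, move -1, go to P
P | __[_]__#0   read _ → write 1, move +1, go to P
P | __1[_]_#0   read _ → write 1, move +1, go to P
P | __11[_]#0   read _ → write 1, move +1, go to P
P | __111[#]0   read # → write 1, move -1, go to P
P | __11[1]10   read 1 → write _, move -1, go to P
P | __1[1]_10   read 1 → write _, move -1, go to P
P | __[1]__10   read 1 → write _, move -1, go to P
P | _[_]___10   read _ → write 1, move +1, go to P
P | _1[_]__10   read _ → write 1, move +1, go to P
P | _11[_]_10   read _ → write 1, move +1, go to P
P | _111[_]10   read _ → write 1, move +1, go to P
P | _1111[1]0   read 1 → write _, move -1, go to P
P | _111[1]_0   read 1 → write _, move -1, go to P
P | _11[1]__0   read 1 → write _, move -1, go to P
P | _1[1]___0   read 1 → write _, move -1, go to P
P | _[1]____0   read 1 → write _, move -1, go to P
P | [_]_____0   read _ → write 1, move +1, go to P
P | 1[_]____0   read _ → write 1, move +1, go to P
P | 11[_]___0   read _ → write 1, move +1, go to P
P | 111[_]__0   read _ → write 1, move +1, go to P
P | 1111[_]_0   read _ → write 1, move +1, go to P
P | 11111[_]0   read _ → write 1, move +1, go to P
P | 111111[0]
Cell -3 holds 1 when M halts.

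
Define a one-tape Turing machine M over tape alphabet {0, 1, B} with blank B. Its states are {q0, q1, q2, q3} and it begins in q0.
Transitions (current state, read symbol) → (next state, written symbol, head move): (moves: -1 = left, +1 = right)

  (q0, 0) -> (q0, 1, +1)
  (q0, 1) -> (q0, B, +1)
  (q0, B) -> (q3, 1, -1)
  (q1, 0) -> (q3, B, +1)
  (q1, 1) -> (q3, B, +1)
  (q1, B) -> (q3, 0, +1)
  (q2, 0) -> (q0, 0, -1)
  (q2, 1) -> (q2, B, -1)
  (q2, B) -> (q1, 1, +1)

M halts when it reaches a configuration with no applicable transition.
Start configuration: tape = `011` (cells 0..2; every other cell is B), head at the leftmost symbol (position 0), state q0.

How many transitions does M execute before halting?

4

q0 | [0]11B   read 0 → write 1, move +1, go to q0
q0 | 1[1]1B   read 1 → write B, move +1, go to q0
q0 | 1B[1]B   read 1 → write B, move +1, go to q0
q0 | 1BB[B]   read B → write 1, move -1, go to q3
q3 | 1B[B]1
M halts after 4 transitions.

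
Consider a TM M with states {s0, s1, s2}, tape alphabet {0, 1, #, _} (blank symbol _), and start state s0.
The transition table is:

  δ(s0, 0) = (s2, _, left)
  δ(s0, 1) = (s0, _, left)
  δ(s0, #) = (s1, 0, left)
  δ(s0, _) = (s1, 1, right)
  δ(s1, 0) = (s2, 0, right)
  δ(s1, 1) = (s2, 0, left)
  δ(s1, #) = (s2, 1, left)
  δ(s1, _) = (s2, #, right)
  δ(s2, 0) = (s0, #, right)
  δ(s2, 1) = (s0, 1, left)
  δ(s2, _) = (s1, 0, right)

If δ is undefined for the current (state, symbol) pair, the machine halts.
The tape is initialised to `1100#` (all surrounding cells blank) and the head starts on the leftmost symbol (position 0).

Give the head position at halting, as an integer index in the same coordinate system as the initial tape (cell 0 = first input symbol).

s0 | __[1]100#   read 1 → write _, move left, go to s0
s0 | _[_]_100#   read _ → write 1, move right, go to s1
s1 | _1[_]100#   read _ → write #, move right, go to s2
s2 | _1#[1]00#   read 1 → write 1, move left, go to s0
s0 | _1[#]100#   read # → write 0, move left, go to s1
s1 | _[1]0100#   read 1 → write 0, move left, go to s2
s2 | [_]00100#   read _ → write 0, move right, go to s1
s1 | 0[0]0100#   read 0 → write 0, move right, go to s2
s2 | 00[0]100#   read 0 → write #, move right, go to s0
s0 | 00#[1]00#   read 1 → write _, move left, go to s0
s0 | 00[#]_00#   read # → write 0, move left, go to s1
s1 | 0[0]0_00#   read 0 → write 0, move right, go to s2
s2 | 00[0]_00#   read 0 → write #, move right, go to s0
s0 | 00#[_]00#   read _ → write 1, move right, go to s1
s1 | 00#1[0]0#   read 0 → write 0, move right, go to s2
s2 | 00#10[0]#   read 0 → write #, move right, go to s0
s0 | 00#10#[#]   read # → write 0, move left, go to s1
s1 | 00#10[#]0   read # → write 1, move left, go to s2
s2 | 00#1[0]10   read 0 → write #, move right, go to s0
s0 | 00#1#[1]0   read 1 → write _, move left, go to s0
s0 | 00#1[#]_0   read # → write 0, move left, go to s1
s1 | 00#[1]0_0   read 1 → write 0, move left, go to s2
s2 | 00[#]00_0
At halt the head is at cell 0.

0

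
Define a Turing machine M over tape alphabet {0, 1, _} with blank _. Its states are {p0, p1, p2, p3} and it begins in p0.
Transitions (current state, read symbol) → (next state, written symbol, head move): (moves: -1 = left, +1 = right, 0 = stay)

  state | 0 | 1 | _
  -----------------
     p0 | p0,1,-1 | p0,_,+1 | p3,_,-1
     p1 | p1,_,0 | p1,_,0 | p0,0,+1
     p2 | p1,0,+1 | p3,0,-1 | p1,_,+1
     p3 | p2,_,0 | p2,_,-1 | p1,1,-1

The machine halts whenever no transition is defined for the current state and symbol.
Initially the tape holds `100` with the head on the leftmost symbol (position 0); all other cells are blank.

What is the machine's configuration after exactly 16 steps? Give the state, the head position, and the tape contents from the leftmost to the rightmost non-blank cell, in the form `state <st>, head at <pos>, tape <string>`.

state=p0 head=0 tape=__[1]00   (p0,1)→(p0,_,+1)
state=p0 head=1 tape=___[0]0   (p0,0)→(p0,1,-1)
state=p0 head=0 tape=__[_]10   (p0,_)→(p3,_,-1)
state=p3 head=-1 tape=_[_]_10   (p3,_)→(p1,1,-1)
state=p1 head=-2 tape=[_]1_10   (p1,_)→(p0,0,+1)
state=p0 head=-1 tape=0[1]_10   (p0,1)→(p0,_,+1)
state=p0 head=0 tape=0_[_]10   (p0,_)→(p3,_,-1)
state=p3 head=-1 tape=0[_]_10   (p3,_)→(p1,1,-1)
state=p1 head=-2 tape=[0]1_10   (p1,0)→(p1,_,0)
state=p1 head=-2 tape=[_]1_10   (p1,_)→(p0,0,+1)
state=p0 head=-1 tape=0[1]_10   (p0,1)→(p0,_,+1)
state=p0 head=0 tape=0_[_]10   (p0,_)→(p3,_,-1)
state=p3 head=-1 tape=0[_]_10   (p3,_)→(p1,1,-1)
state=p1 head=-2 tape=[0]1_10   (p1,0)→(p1,_,0)
state=p1 head=-2 tape=[_]1_10   (p1,_)→(p0,0,+1)
state=p0 head=-1 tape=0[1]_10   (p0,1)→(p0,_,+1)
state=p0 head=0 tape=0_[_]10
After 16 steps: state p0, head at 0, tape 0__10.

state p0, head at 0, tape 0__10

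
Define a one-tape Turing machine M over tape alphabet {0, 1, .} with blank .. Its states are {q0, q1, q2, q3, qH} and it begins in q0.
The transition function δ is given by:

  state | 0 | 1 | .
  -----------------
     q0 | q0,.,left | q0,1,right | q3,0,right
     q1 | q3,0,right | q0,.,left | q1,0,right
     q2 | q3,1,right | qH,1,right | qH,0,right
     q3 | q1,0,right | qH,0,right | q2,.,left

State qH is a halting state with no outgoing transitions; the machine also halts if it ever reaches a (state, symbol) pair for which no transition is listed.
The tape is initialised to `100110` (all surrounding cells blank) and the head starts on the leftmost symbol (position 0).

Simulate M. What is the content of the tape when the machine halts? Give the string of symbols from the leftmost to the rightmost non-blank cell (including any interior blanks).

11..10

q0 | [1]00110   read 1 → write 1, move right, go to q0
q0 | 1[0]0110   read 0 → write ., move left, go to q0
q0 | [1].0110   read 1 → write 1, move right, go to q0
q0 | 1[.]0110   read . → write 0, move right, go to q3
q3 | 10[0]110   read 0 → write 0, move right, go to q1
q1 | 100[1]10   read 1 → write ., move left, go to q0
q0 | 10[0].10   read 0 → write ., move left, go to q0
q0 | 1[0]..10   read 0 → write ., move left, go to q0
q0 | [1]...10   read 1 → write 1, move right, go to q0
q0 | 1[.]..10   read . → write 0, move right, go to q3
q3 | 10[.].10   read . → write ., move left, go to q2
q2 | 1[0]..10   read 0 → write 1, move right, go to q3
q3 | 11[.].10   read . → write ., move left, go to q2
q2 | 1[1]..10   read 1 → write 1, move right, go to qH
qH | 11[.].10
The non-blank tape span at halt is 11..10.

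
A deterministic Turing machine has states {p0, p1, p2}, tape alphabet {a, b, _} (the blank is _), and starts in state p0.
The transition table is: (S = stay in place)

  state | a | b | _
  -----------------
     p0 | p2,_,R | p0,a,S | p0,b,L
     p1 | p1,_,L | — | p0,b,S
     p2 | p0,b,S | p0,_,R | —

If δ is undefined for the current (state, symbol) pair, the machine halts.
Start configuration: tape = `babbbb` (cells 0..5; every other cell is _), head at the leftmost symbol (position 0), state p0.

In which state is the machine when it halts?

p0 | [b]abbbb_   read b → write a, move S, go to p0
p0 | [a]abbbb_   read a → write _, move R, go to p2
p2 | _[a]bbbb_   read a → write b, move S, go to p0
p0 | _[b]bbbb_   read b → write a, move S, go to p0
p0 | _[a]bbbb_   read a → write _, move R, go to p2
p2 | __[b]bbb_   read b → write _, move R, go to p0
p0 | ___[b]bb_   read b → write a, move S, go to p0
p0 | ___[a]bb_   read a → write _, move R, go to p2
p2 | ____[b]b_   read b → write _, move R, go to p0
p0 | _____[b]_   read b → write a, move S, go to p0
p0 | _____[a]_   read a → write _, move R, go to p2
p2 | ______[_]
No transition is defined for (p2, _); M halts in state p2.

p2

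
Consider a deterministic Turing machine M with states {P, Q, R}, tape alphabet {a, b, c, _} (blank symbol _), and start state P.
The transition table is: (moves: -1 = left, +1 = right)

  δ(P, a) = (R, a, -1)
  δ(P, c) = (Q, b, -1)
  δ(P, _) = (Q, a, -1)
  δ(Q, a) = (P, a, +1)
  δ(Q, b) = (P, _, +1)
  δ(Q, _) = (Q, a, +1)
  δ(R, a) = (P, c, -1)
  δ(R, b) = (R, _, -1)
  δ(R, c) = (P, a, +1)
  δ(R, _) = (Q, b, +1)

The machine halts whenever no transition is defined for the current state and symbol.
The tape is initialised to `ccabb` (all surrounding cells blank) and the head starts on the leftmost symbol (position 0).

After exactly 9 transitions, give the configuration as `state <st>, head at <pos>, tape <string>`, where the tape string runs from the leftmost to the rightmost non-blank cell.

state=P head=0 tape=_[c]cabb   (P,c)→(Q,b,-1)
state=Q head=-1 tape=[_]bcabb   (Q,_)→(Q,a,+1)
state=Q head=0 tape=a[b]cabb   (Q,b)→(P,_,+1)
state=P head=1 tape=a_[c]abb   (P,c)→(Q,b,-1)
state=Q head=0 tape=a[_]babb   (Q,_)→(Q,a,+1)
state=Q head=1 tape=aa[b]abb   (Q,b)→(P,_,+1)
state=P head=2 tape=aa_[a]bb   (P,a)→(R,a,-1)
state=R head=1 tape=aa[_]abb   (R,_)→(Q,b,+1)
state=Q head=2 tape=aab[a]bb   (Q,a)→(P,a,+1)
state=P head=3 tape=aaba[b]b
After 9 steps: state P, head at 3, tape aababb.

state P, head at 3, tape aababb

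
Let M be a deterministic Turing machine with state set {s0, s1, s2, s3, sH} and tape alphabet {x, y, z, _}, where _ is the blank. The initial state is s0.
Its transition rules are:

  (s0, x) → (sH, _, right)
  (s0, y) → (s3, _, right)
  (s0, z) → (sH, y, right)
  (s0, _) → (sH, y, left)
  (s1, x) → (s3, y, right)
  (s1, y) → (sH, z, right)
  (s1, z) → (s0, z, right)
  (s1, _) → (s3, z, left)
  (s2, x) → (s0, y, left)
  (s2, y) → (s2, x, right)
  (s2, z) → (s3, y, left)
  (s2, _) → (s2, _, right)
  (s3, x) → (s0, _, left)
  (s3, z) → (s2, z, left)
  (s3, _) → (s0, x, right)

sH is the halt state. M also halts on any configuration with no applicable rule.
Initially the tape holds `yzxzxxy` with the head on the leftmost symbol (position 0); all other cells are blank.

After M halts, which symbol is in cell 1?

y

s0 | [y]zxzxxy   read y → write _, move right, go to s3
s3 | _[z]xzxxy   read z → write z, move left, go to s2
s2 | [_]zxzxxy   read _ → write _, move right, go to s2
s2 | _[z]xzxxy   read z → write y, move left, go to s3
s3 | [_]yxzxxy   read _ → write x, move right, go to s0
s0 | x[y]xzxxy   read y → write _, move right, go to s3
s3 | x_[x]zxxy   read x → write _, move left, go to s0
s0 | x[_]_zxxy   read _ → write y, move left, go to sH
sH | [x]y_zxxy
Cell 1 holds y when M halts.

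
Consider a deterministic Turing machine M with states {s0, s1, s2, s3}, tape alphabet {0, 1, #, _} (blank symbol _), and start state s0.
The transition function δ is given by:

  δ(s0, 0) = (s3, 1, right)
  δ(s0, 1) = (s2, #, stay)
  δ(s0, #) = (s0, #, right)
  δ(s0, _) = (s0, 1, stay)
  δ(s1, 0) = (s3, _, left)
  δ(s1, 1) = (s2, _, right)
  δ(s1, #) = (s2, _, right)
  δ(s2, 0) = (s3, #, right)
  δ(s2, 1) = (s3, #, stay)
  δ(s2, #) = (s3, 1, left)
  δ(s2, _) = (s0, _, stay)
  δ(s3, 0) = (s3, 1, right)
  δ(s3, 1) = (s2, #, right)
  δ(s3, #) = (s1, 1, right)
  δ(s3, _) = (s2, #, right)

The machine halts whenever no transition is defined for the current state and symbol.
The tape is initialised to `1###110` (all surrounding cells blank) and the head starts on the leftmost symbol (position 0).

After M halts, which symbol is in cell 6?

s0 | _[1]###110____   read 1 → write #, move stay, go to s2
s2 | _[#]###110____   read # → write 1, move left, go to s3
s3 | [_]1###110____   read _ → write #, move right, go to s2
s2 | #[1]###110____   read 1 → write #, move stay, go to s3
s3 | #[#]###110____   read # → write 1, move right, go to s1
s1 | #1[#]##110____   read # → write _, move right, go to s2
s2 | #1_[#]#110____   read # → write 1, move left, go to s3
s3 | #1[_]1#110____   read _ → write #, move right, go to s2
s2 | #1#[1]#110____   read 1 → write #, move stay, go to s3
s3 | #1#[#]#110____   read # → write 1, move right, go to s1
s1 | #1#1[#]110____   read # → write _, move right, go to s2
s2 | #1#1_[1]10____   read 1 → write #, move stay, go to s3
s3 | #1#1_[#]10____   read # → write 1, move right, go to s1
s1 | #1#1_1[1]0____   read 1 → write _, move right, go to s2
s2 | #1#1_1_[0]____   read 0 → write #, move right, go to s3
s3 | #1#1_1_#[_]___   read _ → write #, move right, go to s2
s2 | #1#1_1_##[_]__   read _ → write _, move stay, go to s0
s0 | #1#1_1_##[_]__   read _ → write 1, move stay, go to s0
s0 | #1#1_1_##[1]__   read 1 → write #, move stay, go to s2
s2 | #1#1_1_##[#]__   read # → write 1, move left, go to s3
s3 | #1#1_1_#[#]1__   read # → write 1, move right, go to s1
s1 | #1#1_1_#1[1]__   read 1 → write _, move right, go to s2
s2 | #1#1_1_#1_[_]_   read _ → write _, move stay, go to s0
s0 | #1#1_1_#1_[_]_   read _ → write 1, move stay, go to s0
s0 | #1#1_1_#1_[1]_   read 1 → write #, move stay, go to s2
s2 | #1#1_1_#1_[#]_   read # → write 1, move left, go to s3
s3 | #1#1_1_#1[_]1_   read _ → write #, move right, go to s2
s2 | #1#1_1_#1#[1]_   read 1 → write #, move stay, go to s3
s3 | #1#1_1_#1#[#]_   read # → write 1, move right, go to s1
s1 | #1#1_1_#1#1[_]
Cell 6 holds # when M halts.

#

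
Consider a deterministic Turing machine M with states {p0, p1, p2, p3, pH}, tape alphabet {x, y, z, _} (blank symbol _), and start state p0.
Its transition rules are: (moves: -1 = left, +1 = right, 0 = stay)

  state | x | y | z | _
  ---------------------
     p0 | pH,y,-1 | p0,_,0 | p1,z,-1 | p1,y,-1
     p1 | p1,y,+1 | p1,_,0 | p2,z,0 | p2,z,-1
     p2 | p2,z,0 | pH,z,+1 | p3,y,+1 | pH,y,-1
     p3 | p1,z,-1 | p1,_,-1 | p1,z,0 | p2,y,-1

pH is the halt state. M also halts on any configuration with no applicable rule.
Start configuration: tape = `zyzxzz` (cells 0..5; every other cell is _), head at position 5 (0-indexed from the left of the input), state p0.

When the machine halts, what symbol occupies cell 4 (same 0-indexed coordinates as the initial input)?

state=p0 head=5 tape=zyzxz[z]_   (p0,z)→(p1,z,-1)
state=p1 head=4 tape=zyzx[z]z_   (p1,z)→(p2,z,0)
state=p2 head=4 tape=zyzx[z]z_   (p2,z)→(p3,y,+1)
state=p3 head=5 tape=zyzxy[z]_   (p3,z)→(p1,z,0)
state=p1 head=5 tape=zyzxy[z]_   (p1,z)→(p2,z,0)
state=p2 head=5 tape=zyzxy[z]_   (p2,z)→(p3,y,+1)
state=p3 head=6 tape=zyzxyy[_]   (p3,_)→(p2,y,-1)
state=p2 head=5 tape=zyzxy[y]y   (p2,y)→(pH,z,+1)
state=pH head=6 tape=zyzxyz[y]
Cell 4 holds y when M halts.

y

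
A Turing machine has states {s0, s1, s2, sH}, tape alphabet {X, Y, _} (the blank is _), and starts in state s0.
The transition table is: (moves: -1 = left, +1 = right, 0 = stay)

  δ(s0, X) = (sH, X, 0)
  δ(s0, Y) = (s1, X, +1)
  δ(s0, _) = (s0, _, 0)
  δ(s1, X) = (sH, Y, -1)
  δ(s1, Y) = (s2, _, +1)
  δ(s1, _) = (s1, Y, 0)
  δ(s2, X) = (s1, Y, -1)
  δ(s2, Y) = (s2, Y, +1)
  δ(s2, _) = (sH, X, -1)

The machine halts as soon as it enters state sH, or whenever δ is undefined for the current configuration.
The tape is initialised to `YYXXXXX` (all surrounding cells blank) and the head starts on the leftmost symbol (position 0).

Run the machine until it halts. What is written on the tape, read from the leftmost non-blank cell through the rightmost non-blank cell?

X_____YX

state=s0 head=0 tape=[Y]YXXXXX_   (s0,Y)→(s1,X,+1)
state=s1 head=1 tape=X[Y]XXXXX_   (s1,Y)→(s2,_,+1)
state=s2 head=2 tape=X_[X]XXXX_   (s2,X)→(s1,Y,-1)
state=s1 head=1 tape=X[_]YXXXX_   (s1,_)→(s1,Y,0)
state=s1 head=1 tape=X[Y]YXXXX_   (s1,Y)→(s2,_,+1)
state=s2 head=2 tape=X_[Y]XXXX_   (s2,Y)→(s2,Y,+1)
state=s2 head=3 tape=X_Y[X]XXX_   (s2,X)→(s1,Y,-1)
state=s1 head=2 tape=X_[Y]YXXX_   (s1,Y)→(s2,_,+1)
state=s2 head=3 tape=X__[Y]XXX_   (s2,Y)→(s2,Y,+1)
state=s2 head=4 tape=X__Y[X]XX_   (s2,X)→(s1,Y,-1)
state=s1 head=3 tape=X__[Y]YXX_   (s1,Y)→(s2,_,+1)
state=s2 head=4 tape=X___[Y]XX_   (s2,Y)→(s2,Y,+1)
state=s2 head=5 tape=X___Y[X]X_   (s2,X)→(s1,Y,-1)
state=s1 head=4 tape=X___[Y]YX_   (s1,Y)→(s2,_,+1)
state=s2 head=5 tape=X____[Y]X_   (s2,Y)→(s2,Y,+1)
state=s2 head=6 tape=X____Y[X]_   (s2,X)→(s1,Y,-1)
state=s1 head=5 tape=X____[Y]Y_   (s1,Y)→(s2,_,+1)
state=s2 head=6 tape=X_____[Y]_   (s2,Y)→(s2,Y,+1)
state=s2 head=7 tape=X_____Y[_]   (s2,_)→(sH,X,-1)
state=sH head=6 tape=X_____[Y]X
The non-blank tape span at halt is X_____YX.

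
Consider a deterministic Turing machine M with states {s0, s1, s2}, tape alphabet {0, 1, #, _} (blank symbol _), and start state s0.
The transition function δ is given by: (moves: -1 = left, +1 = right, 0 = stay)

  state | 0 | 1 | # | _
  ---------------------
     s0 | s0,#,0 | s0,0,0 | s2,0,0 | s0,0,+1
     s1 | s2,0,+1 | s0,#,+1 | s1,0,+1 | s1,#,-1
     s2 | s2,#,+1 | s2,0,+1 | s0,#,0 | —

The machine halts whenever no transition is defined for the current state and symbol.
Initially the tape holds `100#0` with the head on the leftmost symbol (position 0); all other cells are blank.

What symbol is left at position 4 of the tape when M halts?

state=s0 head=0 tape=[1]00#0_   (s0,1)→(s0,0,0)
state=s0 head=0 tape=[0]00#0_   (s0,0)→(s0,#,0)
state=s0 head=0 tape=[#]00#0_   (s0,#)→(s2,0,0)
state=s2 head=0 tape=[0]00#0_   (s2,0)→(s2,#,+1)
state=s2 head=1 tape=#[0]0#0_   (s2,0)→(s2,#,+1)
state=s2 head=2 tape=##[0]#0_   (s2,0)→(s2,#,+1)
state=s2 head=3 tape=###[#]0_   (s2,#)→(s0,#,0)
state=s0 head=3 tape=###[#]0_   (s0,#)→(s2,0,0)
state=s2 head=3 tape=###[0]0_   (s2,0)→(s2,#,+1)
state=s2 head=4 tape=####[0]_   (s2,0)→(s2,#,+1)
state=s2 head=5 tape=#####[_]
Cell 4 holds # when M halts.

#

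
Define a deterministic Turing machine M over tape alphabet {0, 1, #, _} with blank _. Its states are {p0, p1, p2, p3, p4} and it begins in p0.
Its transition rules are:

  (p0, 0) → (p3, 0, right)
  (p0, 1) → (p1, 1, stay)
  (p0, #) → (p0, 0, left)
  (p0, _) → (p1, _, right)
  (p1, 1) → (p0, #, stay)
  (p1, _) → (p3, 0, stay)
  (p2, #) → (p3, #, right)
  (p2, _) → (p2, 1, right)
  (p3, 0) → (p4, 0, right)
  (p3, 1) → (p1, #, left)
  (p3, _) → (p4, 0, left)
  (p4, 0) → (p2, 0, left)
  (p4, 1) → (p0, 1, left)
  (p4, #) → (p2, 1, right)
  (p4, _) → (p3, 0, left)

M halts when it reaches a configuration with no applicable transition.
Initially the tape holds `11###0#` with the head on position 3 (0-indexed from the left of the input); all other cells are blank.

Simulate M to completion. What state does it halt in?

p0 | _11#[#]#0#   read # → write 0, move left, go to p0
p0 | _11[#]0#0#   read # → write 0, move left, go to p0
p0 | _1[1]00#0#   read 1 → write 1, move stay, go to p1
p1 | _1[1]00#0#   read 1 → write #, move stay, go to p0
p0 | _1[#]00#0#   read # → write 0, move left, go to p0
p0 | _[1]000#0#   read 1 → write 1, move stay, go to p1
p1 | _[1]000#0#   read 1 → write #, move stay, go to p0
p0 | _[#]000#0#   read # → write 0, move left, go to p0
p0 | [_]0000#0#   read _ → write _, move right, go to p1
p1 | _[0]000#0#
No transition is defined for (p1, 0); M halts in state p1.

p1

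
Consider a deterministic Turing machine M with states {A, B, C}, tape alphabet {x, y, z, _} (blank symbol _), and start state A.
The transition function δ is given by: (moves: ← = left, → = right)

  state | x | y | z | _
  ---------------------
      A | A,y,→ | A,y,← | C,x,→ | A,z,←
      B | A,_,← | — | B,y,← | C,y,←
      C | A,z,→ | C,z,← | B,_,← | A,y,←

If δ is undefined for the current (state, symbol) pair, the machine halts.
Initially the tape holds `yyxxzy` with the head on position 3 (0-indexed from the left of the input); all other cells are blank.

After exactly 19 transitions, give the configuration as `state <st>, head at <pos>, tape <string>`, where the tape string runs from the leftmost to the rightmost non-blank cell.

state A, head at 6, tape yyxyzzyy

state=A head=3 tape=yyx[x]zy__   (A,x)→(A,y,→)
state=A head=4 tape=yyxy[z]y__   (A,z)→(C,x,→)
state=C head=5 tape=yyxyx[y]__   (C,y)→(C,z,←)
state=C head=4 tape=yyxy[x]z__   (C,x)→(A,z,→)
state=A head=5 tape=yyxyz[z]__   (A,z)→(C,x,→)
state=C head=6 tape=yyxyzx[_]_   (C,_)→(A,y,←)
state=A head=5 tape=yyxyz[x]y_   (A,x)→(A,y,→)
state=A head=6 tape=yyxyzy[y]_   (A,y)→(A,y,←)
state=A head=5 tape=yyxyz[y]y_   (A,y)→(A,y,←)
state=A head=4 tape=yyxy[z]yy_   (A,z)→(C,x,→)
state=C head=5 tape=yyxyx[y]y_   (C,y)→(C,z,←)
state=C head=4 tape=yyxy[x]zy_   (C,x)→(A,z,→)
state=A head=5 tape=yyxyz[z]y_   (A,z)→(C,x,→)
state=C head=6 tape=yyxyzx[y]_   (C,y)→(C,z,←)
state=C head=5 tape=yyxyz[x]z_   (C,x)→(A,z,→)
state=A head=6 tape=yyxyzz[z]_   (A,z)→(C,x,→)
state=C head=7 tape=yyxyzzx[_]   (C,_)→(A,y,←)
state=A head=6 tape=yyxyzz[x]y   (A,x)→(A,y,→)
state=A head=7 tape=yyxyzzy[y]   (A,y)→(A,y,←)
state=A head=6 tape=yyxyzz[y]y
After 19 steps: state A, head at 6, tape yyxyzzyy.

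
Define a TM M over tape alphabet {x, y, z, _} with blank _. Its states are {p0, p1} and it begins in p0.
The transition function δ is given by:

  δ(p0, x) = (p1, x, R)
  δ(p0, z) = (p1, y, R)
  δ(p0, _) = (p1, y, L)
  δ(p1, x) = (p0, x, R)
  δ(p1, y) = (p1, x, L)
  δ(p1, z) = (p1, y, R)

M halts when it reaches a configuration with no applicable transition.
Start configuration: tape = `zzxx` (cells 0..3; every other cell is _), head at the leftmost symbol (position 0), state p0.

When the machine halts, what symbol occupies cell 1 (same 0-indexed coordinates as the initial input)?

state=p0 head=0 tape=[z]zxx_   (p0,z)→(p1,y,R)
state=p1 head=1 tape=y[z]xx_   (p1,z)→(p1,y,R)
state=p1 head=2 tape=yy[x]x_   (p1,x)→(p0,x,R)
state=p0 head=3 tape=yyx[x]_   (p0,x)→(p1,x,R)
state=p1 head=4 tape=yyxx[_]
Cell 1 holds y when M halts.

y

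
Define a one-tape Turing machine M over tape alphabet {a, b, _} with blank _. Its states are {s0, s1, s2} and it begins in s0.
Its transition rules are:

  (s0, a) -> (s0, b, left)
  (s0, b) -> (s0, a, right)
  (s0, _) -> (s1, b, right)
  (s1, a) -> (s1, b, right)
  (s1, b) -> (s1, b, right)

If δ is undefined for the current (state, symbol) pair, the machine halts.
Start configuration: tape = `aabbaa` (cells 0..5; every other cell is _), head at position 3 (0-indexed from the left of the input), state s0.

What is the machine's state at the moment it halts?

s1

s0 | _aab[b]aa_   read b → write a, move right, go to s0
s0 | _aaba[a]a_   read a → write b, move left, go to s0
s0 | _aab[a]ba_   read a → write b, move left, go to s0
s0 | _aa[b]bba_   read b → write a, move right, go to s0
s0 | _aaa[b]ba_   read b → write a, move right, go to s0
s0 | _aaaa[b]a_   read b → write a, move right, go to s0
s0 | _aaaaa[a]_   read a → write b, move left, go to s0
s0 | _aaaa[a]b_   read a → write b, move left, go to s0
s0 | _aaa[a]bb_   read a → write b, move left, go to s0
s0 | _aa[a]bbb_   read a → write b, move left, go to s0
s0 | _a[a]bbbb_   read a → write b, move left, go to s0
s0 | _[a]bbbbb_   read a → write b, move left, go to s0
s0 | [_]bbbbbb_   read _ → write b, move right, go to s1
s1 | b[b]bbbbb_   read b → write b, move right, go to s1
s1 | bb[b]bbbb_   read b → write b, move right, go to s1
s1 | bbb[b]bbb_   read b → write b, move right, go to s1
s1 | bbbb[b]bb_   read b → write b, move right, go to s1
s1 | bbbbb[b]b_   read b → write b, move right, go to s1
s1 | bbbbbb[b]_   read b → write b, move right, go to s1
s1 | bbbbbbb[_]
No transition is defined for (s1, _); M halts in state s1.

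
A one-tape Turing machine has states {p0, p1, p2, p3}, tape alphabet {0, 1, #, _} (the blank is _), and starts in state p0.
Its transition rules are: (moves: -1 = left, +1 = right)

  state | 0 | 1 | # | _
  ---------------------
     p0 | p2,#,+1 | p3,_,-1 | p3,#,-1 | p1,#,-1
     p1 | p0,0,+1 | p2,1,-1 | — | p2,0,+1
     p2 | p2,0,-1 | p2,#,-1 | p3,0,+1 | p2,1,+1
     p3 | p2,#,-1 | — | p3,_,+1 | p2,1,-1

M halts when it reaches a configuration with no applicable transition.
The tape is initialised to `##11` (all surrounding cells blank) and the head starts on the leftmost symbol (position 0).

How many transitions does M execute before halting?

10

state=p0 head=0 tape=___[#]#11   (p0,#)→(p3,#,-1)
state=p3 head=-1 tape=__[_]##11   (p3,_)→(p2,1,-1)
state=p2 head=-2 tape=_[_]1##11   (p2,_)→(p2,1,+1)
state=p2 head=-1 tape=_1[1]##11   (p2,1)→(p2,#,-1)
state=p2 head=-2 tape=_[1]###11   (p2,1)→(p2,#,-1)
state=p2 head=-3 tape=[_]####11   (p2,_)→(p2,1,+1)
state=p2 head=-2 tape=1[#]###11   (p2,#)→(p3,0,+1)
state=p3 head=-1 tape=10[#]##11   (p3,#)→(p3,_,+1)
state=p3 head=0 tape=10_[#]#11   (p3,#)→(p3,_,+1)
state=p3 head=1 tape=10__[#]11   (p3,#)→(p3,_,+1)
state=p3 head=2 tape=10___[1]1
M halts after 10 transitions.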